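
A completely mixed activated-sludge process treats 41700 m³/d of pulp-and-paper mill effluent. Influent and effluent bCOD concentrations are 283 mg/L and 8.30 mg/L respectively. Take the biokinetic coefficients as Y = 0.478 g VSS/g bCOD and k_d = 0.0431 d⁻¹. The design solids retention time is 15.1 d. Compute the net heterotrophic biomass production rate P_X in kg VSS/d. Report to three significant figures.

Y_obs = Y / (1 + k_d θ_c) = 0.478 / (1 + 0.0431 × 15.1) = 0.478 / 1.651 = 0.2896.
Mass of bCOD removed per day: Q(S₀ − S) = 41700 × 274.7 g/m³ = 11455 kg/d.
So the net sludge growth is P_X = 0.2896 × 11455 = 3317 kg VSS/d.

P_X ≈ 3320 kg VSS/d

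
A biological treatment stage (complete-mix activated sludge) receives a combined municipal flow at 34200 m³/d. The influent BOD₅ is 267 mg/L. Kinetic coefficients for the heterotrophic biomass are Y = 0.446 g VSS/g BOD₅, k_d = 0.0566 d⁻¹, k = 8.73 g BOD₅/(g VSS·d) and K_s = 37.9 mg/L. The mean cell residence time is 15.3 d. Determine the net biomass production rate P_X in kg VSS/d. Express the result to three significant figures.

P_X ≈ 2170 kg VSS/d

For a completely mixed reactor with recycle the Lawrence–McCarty relation gives S = K_s·(1 + k_d·θ_c) / [θ_c·(Y·k − k_d) − 1] = 37.9 × (1 + 0.0566 × 15.3) / [15.3 × (0.446 × 8.73 − 0.0566) − 1] = 70.72 / 57.71 = 1.226 mg/L.
The observed yield is Y_obs = Y/(1 + k_d·θ_c) = 0.446 / (1 + 0.0566 × 15.3) = 0.446 / 1.866 = 0.2390 g VSS per g BOD₅ removed.
Substrate removed = Q·(S₀ − S) = 34200 m³/d × (267 − 1.23) g/m³ = 9.09×10^6 g/d = 9089 kg/d.
Net biomass production P_X = Y_obs × Q·(S₀ − S) = 0.2390 × 9089 = 2173 kg VSS/d.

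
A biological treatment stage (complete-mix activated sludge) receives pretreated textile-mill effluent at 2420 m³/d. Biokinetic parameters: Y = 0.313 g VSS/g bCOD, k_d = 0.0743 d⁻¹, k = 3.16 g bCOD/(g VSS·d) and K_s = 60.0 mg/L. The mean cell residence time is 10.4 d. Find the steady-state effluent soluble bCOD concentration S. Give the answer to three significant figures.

Effluent substrate depends only on kinetics and SRT: S = K_s(1 + k_d θ_c) / [θ_c(Yk − k_d) − 1] = 60.0 × (1 + 0.0743 × 10.4) / [10.4 × (0.313 × 3.16 − 0.0743) − 1] = 106.4 / 8.514 = 12.49 mg/L.

S ≈ 12.5 mg/L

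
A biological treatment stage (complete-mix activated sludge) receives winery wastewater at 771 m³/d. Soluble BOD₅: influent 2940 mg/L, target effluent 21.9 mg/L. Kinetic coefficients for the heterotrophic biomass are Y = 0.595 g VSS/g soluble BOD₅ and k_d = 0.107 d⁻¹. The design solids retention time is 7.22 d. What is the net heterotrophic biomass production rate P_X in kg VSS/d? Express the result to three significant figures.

P_X ≈ 755 kg VSS/d

Y_obs = Y / (1 + k_d θ_c) = 0.595 / (1 + 0.107 × 7.22) = 0.595 / 1.773 = 0.3357.
Substrate removed = Q·(S₀ − S) = 771 m³/d × (2940 − 21.9) g/m³ = 2.25×10^6 g/d = 2250 kg/d.
Biomass produced: P_X = Y_obs·Q·ΔS = 0.3357 × 2250 ≈ 755.2 kg VSS/d.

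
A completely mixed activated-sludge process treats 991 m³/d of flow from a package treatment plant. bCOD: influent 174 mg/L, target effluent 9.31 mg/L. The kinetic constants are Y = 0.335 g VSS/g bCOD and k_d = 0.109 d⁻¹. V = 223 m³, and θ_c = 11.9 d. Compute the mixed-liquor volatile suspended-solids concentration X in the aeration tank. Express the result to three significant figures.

X ≈ 1270 mg/L

X = Y·Q·ΔS·θ_c / [V·(1 + k_d θ_c)] = 0.335 × 991 × (174 − 9.31) × 11.9 / [223 × (1 + 0.109 × 11.9)] = 1270 mg/L.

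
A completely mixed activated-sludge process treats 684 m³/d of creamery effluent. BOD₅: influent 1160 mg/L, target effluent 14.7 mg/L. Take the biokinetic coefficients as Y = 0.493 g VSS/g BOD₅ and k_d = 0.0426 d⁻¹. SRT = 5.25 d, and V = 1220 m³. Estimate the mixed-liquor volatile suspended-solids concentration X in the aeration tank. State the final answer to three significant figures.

X ≈ 1360 mg/L

Solving the biomass balance for X: X = Y Q (S₀−S) θ_c / [V (1+k_d θ_c)] = 0.493 × 684 × (1160 − 14.7) × 5.25 / [1220 × (1 + 0.0426 × 5.25)] = 1358 mg/L.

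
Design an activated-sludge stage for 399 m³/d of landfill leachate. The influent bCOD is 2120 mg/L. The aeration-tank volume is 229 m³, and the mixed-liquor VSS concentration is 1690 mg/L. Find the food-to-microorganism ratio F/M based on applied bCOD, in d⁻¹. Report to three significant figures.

F/M = Q·S₀ / (V·X) = 399 × 2120 / (229.0 × 1690) = 2.186 g bCOD·(g VSS·d)⁻¹.

F/M ≈ 2.19 d⁻¹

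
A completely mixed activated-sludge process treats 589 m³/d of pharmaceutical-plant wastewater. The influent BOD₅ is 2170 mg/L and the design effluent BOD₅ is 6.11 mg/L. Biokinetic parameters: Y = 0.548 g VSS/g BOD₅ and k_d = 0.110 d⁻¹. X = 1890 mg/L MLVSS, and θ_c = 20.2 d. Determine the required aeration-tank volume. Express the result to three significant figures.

V ≈ 2320 m³

Rearranging the biomass balance for a CMAS with decay, V = Y·Q·ΔS·θ_c / [X·(1+k_d θ_c)] = 0.548 × 589 × (2170 − 6.11) × 20.2 / [1890 × (1 + 0.110 × 20.2)] = 1.41×10^7 / 6090 = 2317 m³.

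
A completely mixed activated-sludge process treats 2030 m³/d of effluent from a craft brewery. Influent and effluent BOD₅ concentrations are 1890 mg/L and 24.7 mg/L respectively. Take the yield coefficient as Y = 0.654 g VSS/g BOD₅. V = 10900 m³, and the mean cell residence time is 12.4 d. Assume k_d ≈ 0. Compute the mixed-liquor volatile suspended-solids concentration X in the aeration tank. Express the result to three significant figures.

From V·X = Y·Q·(S₀ − S)·θ_c (decay neglected): X = 0.654 × 2030 × (1890 − 24.7) × 12.4 / 10900 = 2817 mg/L.

X ≈ 2820 mg/L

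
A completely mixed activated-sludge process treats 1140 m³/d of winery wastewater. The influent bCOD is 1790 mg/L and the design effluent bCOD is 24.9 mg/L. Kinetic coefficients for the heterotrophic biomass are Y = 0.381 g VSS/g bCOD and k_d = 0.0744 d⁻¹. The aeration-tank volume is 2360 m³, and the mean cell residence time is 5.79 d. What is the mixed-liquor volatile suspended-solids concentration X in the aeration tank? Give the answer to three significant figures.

X = Y·Q·ΔS·θ_c / [V·(1 + k_d θ_c)] = 0.381 × 1140 × (1790 − 24.9) × 5.79 / [2360 × (1 + 0.0744 × 5.79)] = 1315 mg/L.

X ≈ 1310 mg/L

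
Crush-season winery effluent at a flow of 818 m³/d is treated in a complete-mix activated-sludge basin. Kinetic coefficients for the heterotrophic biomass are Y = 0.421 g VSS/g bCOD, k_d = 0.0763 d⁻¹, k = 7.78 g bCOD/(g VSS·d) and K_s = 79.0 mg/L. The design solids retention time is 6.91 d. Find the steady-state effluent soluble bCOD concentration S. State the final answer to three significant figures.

S ≈ 5.72 mg/L

From the Monod/SRT balance for a CMAS, S = K_s·(1+k_d θ_c)/[θ_c·(Y k − k_d) − 1] = 79.0 × (1 + 0.0763 × 6.91) / [6.91 × (0.421 × 7.78 − 0.0763) − 1] = 120.7 / 21.11 = 5.717 mg/L.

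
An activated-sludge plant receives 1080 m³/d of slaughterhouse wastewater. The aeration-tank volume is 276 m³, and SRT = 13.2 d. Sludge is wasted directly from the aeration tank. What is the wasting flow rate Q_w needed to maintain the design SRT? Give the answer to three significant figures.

For wasting at MLVSS concentration, Q_w = V/θ_c = 276.0/13.2 = 20.91 m³/d.

Q_w ≈ 20.9 m³/d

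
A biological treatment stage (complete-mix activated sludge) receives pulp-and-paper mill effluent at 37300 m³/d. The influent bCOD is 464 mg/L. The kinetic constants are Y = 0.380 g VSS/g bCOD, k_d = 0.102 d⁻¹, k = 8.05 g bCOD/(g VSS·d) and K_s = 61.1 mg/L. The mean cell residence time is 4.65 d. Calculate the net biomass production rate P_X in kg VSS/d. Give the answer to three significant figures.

From the Monod/SRT balance for a CMAS, S = K_s·(1+k_d θ_c)/[θ_c·(Y k − k_d) − 1] = 61.1 × (1 + 0.102 × 4.65) / [4.65 × (0.380 × 8.05 − 0.102) − 1] = 90.08 / 12.75 = 7.065 mg/L.
Correct the yield for decay: Y_obs = Y/(1 + k_d θ_c) = 0.380 / (1 + 0.102 × 4.65) = 0.380 / 1.474 = 0.2577.
ΔS = 464 − 7.07 = 456.9 mg/L, so the substrate removal rate is 37300 × 456.9/1000 = 17043 kg bCOD/d.
P_X = Y_obs · Q(S₀ − S) = 0.2577 × 17043 = 4393 kg VSS/d.

P_X ≈ 4390 kg VSS/d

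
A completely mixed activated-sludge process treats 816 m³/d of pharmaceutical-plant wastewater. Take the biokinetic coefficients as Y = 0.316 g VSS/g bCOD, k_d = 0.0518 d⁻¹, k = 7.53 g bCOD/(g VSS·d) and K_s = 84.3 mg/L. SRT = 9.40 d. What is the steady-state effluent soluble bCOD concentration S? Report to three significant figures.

S ≈ 6.00 mg/L

From the Monod/SRT balance for a CMAS, S = K_s·(1+k_d θ_c)/[θ_c·(Y k − k_d) − 1] = 84.3 × (1 + 0.0518 × 9.40) / [9.40 × (0.316 × 7.53 − 0.0518) − 1] = 125.3 / 20.88 = 6.003 mg/L.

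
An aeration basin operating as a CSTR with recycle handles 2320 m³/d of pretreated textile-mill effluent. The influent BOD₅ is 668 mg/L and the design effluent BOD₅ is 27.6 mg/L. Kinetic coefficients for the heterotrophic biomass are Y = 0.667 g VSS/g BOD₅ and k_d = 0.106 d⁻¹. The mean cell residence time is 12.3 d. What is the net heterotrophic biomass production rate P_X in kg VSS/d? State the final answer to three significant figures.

The observed yield is Y_obs = Y/(1 + k_d·θ_c) = 0.667 / (1 + 0.106 × 12.3) = 0.667 / 2.304 = 0.2895 g VSS per g BOD₅ removed.
ΔS = 668 − 27.6 = 640.4 mg/L, so the substrate removal rate is 2320 × 640.4/1000 = 1486 kg BOD₅/d.
So the net sludge growth is P_X = 0.2895 × 1486 = 430.2 kg VSS/d.

P_X ≈ 430 kg VSS/d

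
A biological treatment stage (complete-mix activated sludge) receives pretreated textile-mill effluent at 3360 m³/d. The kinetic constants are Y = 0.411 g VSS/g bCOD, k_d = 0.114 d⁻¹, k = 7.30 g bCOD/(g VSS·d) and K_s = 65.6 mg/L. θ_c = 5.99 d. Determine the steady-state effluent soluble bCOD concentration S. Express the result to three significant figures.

For a completely mixed reactor with recycle the Lawrence–McCarty relation gives S = K_s·(1 + k_d·θ_c) / [θ_c·(Y·k − k_d) − 1] = 65.6 × (1 + 0.114 × 5.99) / [5.99 × (0.411 × 7.30 − 0.114) − 1] = 110.4 / 16.29 = 6.777 mg/L.

S ≈ 6.78 mg/L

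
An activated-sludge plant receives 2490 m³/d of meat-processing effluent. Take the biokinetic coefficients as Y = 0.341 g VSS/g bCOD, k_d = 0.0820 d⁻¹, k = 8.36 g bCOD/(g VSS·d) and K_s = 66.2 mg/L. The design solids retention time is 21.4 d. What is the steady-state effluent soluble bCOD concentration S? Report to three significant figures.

S ≈ 3.13 mg/L

For a completely mixed reactor with recycle the Lawrence–McCarty relation gives S = K_s·(1 + k_d·θ_c) / [θ_c·(Y·k − k_d) − 1] = 66.2 × (1 + 0.0820 × 21.4) / [21.4 × (0.341 × 8.36 − 0.0820) − 1] = 182.4 / 58.25 = 3.131 mg/L.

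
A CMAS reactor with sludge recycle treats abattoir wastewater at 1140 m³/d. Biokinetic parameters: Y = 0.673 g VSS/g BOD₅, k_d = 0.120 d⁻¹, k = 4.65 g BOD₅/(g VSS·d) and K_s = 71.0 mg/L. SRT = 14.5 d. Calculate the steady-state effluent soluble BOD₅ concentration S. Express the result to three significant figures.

For a completely mixed reactor with recycle the Lawrence–McCarty relation gives S = K_s·(1 + k_d·θ_c) / [θ_c·(Y·k − k_d) − 1] = 71.0 × (1 + 0.120 × 14.5) / [14.5 × (0.673 × 4.65 − 0.120) − 1] = 194.5 / 42.64 = 4.563 mg/L.

S ≈ 4.56 mg/L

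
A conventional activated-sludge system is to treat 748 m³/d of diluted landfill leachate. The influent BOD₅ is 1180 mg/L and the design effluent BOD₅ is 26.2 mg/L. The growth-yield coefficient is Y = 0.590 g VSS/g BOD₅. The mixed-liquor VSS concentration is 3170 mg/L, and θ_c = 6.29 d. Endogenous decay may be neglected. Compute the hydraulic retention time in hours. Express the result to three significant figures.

Biomass mass balance (decay neglected): V·X = Y·Q·(S₀ − S)·θ_c, so V = 0.590 × 748 × (1180 − 26.2) × 6.29 / 3170 = 1010 m³.
Hydraulic retention time τ = V/Q = 1010 / 748 = 1.351 d = 32.42 h.

τ ≈ 32.4 h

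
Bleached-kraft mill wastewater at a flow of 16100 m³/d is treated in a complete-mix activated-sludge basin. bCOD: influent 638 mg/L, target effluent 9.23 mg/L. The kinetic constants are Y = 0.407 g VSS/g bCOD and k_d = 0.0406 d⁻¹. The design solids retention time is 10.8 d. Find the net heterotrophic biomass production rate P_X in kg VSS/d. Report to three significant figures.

Observed yield with endogenous decay: Y_obs = Y / (1 + k_d·θ_c) = 0.407 / (1 + 0.0406 × 10.8) = 0.407 / 1.438 = 0.2829 g VSS/g bCOD.
Substrate removed = Q·(S₀ − S) = 16100 m³/d × (638 − 9.23) g/m³ = 1.01×10^7 g/d = 10123 kg/d.
Biomass produced: P_X = Y_obs·Q·ΔS = 0.2829 × 10123 ≈ 2864 kg VSS/d.

P_X ≈ 2860 kg VSS/d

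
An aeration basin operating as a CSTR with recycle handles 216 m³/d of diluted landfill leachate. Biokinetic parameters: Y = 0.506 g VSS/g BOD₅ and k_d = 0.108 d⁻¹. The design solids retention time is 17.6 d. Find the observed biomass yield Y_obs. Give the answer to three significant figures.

Y_obs ≈ 0.174 g VSS/g BOD₅

Correct the yield for decay: Y_obs = Y/(1 + k_d θ_c) = 0.506 / (1 + 0.108 × 17.6) = 0.506 / 2.901 = 0.1744.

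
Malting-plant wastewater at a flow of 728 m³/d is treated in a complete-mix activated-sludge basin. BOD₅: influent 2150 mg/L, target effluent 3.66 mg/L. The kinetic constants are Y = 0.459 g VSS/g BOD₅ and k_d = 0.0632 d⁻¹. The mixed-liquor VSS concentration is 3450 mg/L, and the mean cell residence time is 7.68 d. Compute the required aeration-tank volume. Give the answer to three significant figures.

V ≈ 1070 m³

From the SRT design equation V = Y Q (S₀−S) θ_c / [X (1 + k_d θ_c)] = 0.459 × 728 × (2150 − 3.66) × 7.68 / [3450 × (1 + 0.0632 × 7.68)] = 5.51×10^6 / 5125 = 1075 m³.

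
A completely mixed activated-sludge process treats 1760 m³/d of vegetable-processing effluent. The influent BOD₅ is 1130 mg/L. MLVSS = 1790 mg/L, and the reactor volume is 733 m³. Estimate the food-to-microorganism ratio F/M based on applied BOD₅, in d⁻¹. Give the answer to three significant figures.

F/M = Q·S₀ / (V·X) = 1760 × 1130 / (733.0 × 1790) = 1.516 g BOD₅·(g VSS·d)⁻¹.

F/M ≈ 1.52 d⁻¹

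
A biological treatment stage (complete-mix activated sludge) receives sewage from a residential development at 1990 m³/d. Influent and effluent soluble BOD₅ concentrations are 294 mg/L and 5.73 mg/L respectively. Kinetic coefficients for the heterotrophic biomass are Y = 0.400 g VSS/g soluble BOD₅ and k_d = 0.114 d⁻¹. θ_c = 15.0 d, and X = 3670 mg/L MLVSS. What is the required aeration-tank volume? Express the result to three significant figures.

Steady-state biomass mass balance: V·X·(1 + k_d·θ_c) = Y·Q·(S₀ − S)·θ_c, so V = 0.400 × 1990 × (294 − 5.73) × 15.0 / [3670 × (1 + 0.114 × 15.0)] = 3.44×10^6 / 9946 = 346.1 m³.

V ≈ 346 m³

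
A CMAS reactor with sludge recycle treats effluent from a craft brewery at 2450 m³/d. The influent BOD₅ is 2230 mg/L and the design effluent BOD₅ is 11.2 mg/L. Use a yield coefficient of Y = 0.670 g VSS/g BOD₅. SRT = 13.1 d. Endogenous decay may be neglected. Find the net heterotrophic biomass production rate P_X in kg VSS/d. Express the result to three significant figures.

No decay correction is needed, so Y_obs = Y = 0.670.
Q·(S₀ − S) = 2450 × (2230 − 11.2) × 10⁻³ = 5436 kg/d removed.
Net biomass production P_X = Y_obs × Q·(S₀ − S) = 0.6700 × 5436 = 3642 kg VSS/d.

P_X ≈ 3640 kg VSS/d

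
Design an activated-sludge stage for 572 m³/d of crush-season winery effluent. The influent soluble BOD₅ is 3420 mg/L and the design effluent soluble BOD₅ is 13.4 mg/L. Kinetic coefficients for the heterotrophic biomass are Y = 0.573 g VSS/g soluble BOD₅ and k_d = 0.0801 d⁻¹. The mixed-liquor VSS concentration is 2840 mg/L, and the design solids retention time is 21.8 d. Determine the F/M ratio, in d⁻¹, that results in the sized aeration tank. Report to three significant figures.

Steady-state biomass mass balance: V·X·(1 + k_d·θ_c) = Y·Q·(S₀ − S)·θ_c, so V = 0.573 × 572 × (3420 − 13.4) × 21.8 / [2840 × (1 + 0.0801 × 21.8)] = 2.43×10^7 / 7799 = 3121 m³.
F/M = Q·S₀ / (V·X) = 572 × 3420 / (3121 × 2840) = 0.2207 g soluble BOD₅·(g VSS·d)⁻¹.

F/M ≈ 0.221 d⁻¹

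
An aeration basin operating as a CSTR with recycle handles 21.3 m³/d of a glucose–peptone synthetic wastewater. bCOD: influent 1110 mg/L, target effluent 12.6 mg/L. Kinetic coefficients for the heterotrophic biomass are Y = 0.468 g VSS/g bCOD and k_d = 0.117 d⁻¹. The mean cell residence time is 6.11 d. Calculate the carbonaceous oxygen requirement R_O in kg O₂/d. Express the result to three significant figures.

The observed yield is Y_obs = Y/(1 + k_d·θ_c) = 0.468 / (1 + 0.117 × 6.11) = 0.468 / 1.715 = 0.2729 g VSS per g bCOD removed.
Q·(S₀ − S) = 21.3 × (1110 − 12.6) × 10⁻³ = 23.37 kg/d removed.
Biomass synthesised: P_X = Y_obs × 23.37 = 6.379 kg VSS/d.
R_O = Q·ΔS − 1.42 P_X = 23.37 − 9.058 = 14.32 kg O₂/d.

R_O ≈ 14.3 kg O₂/d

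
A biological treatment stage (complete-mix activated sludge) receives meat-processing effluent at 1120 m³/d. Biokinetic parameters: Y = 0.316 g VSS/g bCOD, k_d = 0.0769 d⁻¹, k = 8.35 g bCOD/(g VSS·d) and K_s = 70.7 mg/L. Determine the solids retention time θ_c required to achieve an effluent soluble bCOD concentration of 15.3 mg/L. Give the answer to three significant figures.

θ_c ≈ 2.55 d

From 1/θ_c = Y·k·S/(K_s + S) − k_d: Y·k·S/(K_s+S) = 0.316 × 8.35 × 15.3 / (70.7 + 15.3) = 0.4694 d⁻¹.
Then 1/θ_c = μ − k_d = 0.4694 − 0.0769 = 0.3925 d⁻¹, giving θ_c = 2.548 d.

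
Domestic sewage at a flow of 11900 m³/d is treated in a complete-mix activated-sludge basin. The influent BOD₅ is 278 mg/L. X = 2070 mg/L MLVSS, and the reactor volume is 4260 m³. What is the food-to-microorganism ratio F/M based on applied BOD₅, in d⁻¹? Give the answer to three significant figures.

Food-to-microorganism ratio F/M = Q S₀ / (V X) = 11900 × 278 / (4260 × 2070) = 0.3752 d⁻¹.

F/M ≈ 0.375 d⁻¹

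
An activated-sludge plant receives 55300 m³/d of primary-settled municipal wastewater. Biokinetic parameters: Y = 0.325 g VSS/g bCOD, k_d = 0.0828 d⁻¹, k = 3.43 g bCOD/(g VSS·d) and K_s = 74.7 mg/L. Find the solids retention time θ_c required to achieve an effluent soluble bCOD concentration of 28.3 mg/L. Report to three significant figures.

θ_c ≈ 4.47 d

From 1/θ_c = Y·k·S/(K_s + S) − k_d: Y·k·S/(K_s+S) = 0.325 × 3.43 × 28.3 / (74.7 + 28.3) = 0.3063 d⁻¹.
θ_c = 1/(μ − k_d) = 1/(0.3063 − 0.0828) = 1/0.2235 = 4.475 d.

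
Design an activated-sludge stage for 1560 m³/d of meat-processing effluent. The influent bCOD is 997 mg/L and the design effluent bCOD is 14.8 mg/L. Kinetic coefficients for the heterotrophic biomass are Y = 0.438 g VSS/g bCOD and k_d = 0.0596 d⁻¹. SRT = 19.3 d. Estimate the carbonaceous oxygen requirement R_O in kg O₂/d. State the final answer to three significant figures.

R_O ≈ 1090 kg O₂/d

The observed yield is Y_obs = Y/(1 + k_d·θ_c) = 0.438 / (1 + 0.0596 × 19.3) = 0.438 / 2.150 = 0.2037 g VSS per g bCOD removed.
Mass of bCOD removed per day: Q(S₀ − S) = 1560 × 982.2 g/m³ = 1532 kg/d.
Biomass synthesised: P_X = Y_obs × 1532 = 312.1 kg VSS/d.
R_O = Q·(S₀ − S) − 1.42·P_X = 1532 − 1.42 × 312.1 = 1089 kg O₂/d.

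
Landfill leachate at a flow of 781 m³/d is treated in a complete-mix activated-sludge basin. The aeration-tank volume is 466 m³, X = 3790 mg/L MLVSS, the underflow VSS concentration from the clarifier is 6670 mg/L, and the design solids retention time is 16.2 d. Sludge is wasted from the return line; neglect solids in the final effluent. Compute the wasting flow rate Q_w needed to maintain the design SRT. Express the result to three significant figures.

Q_w ≈ 16.3 m³/d

Wasting from the return line (neglecting effluent solids): Q_w = V·X / (θ_c·X_r) = 466.0 × 3790 / (16.2 × 6670) = 16.34 m³/d.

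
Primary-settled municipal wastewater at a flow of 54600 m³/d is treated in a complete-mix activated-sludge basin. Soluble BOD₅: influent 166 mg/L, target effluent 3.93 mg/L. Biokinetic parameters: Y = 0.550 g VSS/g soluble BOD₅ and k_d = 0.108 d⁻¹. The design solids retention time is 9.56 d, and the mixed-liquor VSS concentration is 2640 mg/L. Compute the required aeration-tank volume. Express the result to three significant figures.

V ≈ 8670 m³

From the SRT design equation V = Y Q (S₀−S) θ_c / [X (1 + k_d θ_c)] = 0.550 × 54600 × (166 − 3.93) × 9.56 / [2640 × (1 + 0.108 × 9.56)] = 4.65×10^7 / 5366 = 8671 m³.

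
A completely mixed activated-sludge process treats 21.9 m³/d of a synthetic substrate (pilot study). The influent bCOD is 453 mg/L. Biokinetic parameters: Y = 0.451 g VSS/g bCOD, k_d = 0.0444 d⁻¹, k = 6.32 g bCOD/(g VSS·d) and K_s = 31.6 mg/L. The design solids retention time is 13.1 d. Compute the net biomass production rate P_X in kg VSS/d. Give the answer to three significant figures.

P_X ≈ 2.82 kg VSS/d

From the Monod/SRT balance for a CMAS, S = K_s·(1+k_d θ_c)/[θ_c·(Y k − k_d) − 1] = 31.6 × (1 + 0.0444 × 13.1) / [13.1 × (0.451 × 6.32 − 0.0444) − 1] = 49.98 / 35.76 = 1.398 mg/L.
Observed yield with endogenous decay: Y_obs = Y / (1 + k_d·θ_c) = 0.451 / (1 + 0.0444 × 13.1) = 0.451 / 1.582 = 0.2851 g VSS/g bCOD.
Mass of bCOD removed per day: Q(S₀ − S) = 21.9 × 451.6 g/m³ = 9.890 kg/d.
Net biomass production P_X = Y_obs × Q·(S₀ − S) = 0.2851 × 9.890 = 2.820 kg VSS/d.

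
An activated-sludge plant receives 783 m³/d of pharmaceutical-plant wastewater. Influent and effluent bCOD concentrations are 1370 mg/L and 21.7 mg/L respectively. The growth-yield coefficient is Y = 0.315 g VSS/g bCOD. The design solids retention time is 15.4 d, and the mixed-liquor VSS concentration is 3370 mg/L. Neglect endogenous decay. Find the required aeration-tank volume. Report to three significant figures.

V ≈ 1520 m³

With k_d = 0 the design equation reduces to V = Y Q (S₀−S) θ_c / X = 0.315 × 783 × (1370 − 21.7) × 15.4 / 3370 = 1520 m³.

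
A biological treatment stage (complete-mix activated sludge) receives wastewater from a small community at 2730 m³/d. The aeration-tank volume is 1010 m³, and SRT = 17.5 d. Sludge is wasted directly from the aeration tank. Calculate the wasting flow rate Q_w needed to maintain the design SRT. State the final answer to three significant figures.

Q_w ≈ 57.7 m³/d

With mixed-liquor wasting, θ_c = V/Q_w, so Q_w = V/θ_c = 1010/17.5 = 57.71 m³/d.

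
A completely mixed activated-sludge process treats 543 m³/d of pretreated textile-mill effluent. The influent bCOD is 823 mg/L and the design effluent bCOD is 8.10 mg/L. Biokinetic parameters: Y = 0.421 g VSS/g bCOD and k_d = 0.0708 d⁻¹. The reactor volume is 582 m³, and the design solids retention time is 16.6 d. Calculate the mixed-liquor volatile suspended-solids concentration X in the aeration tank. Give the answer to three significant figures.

X = Y·Q·ΔS·θ_c / [V·(1 + k_d θ_c)] = 0.421 × 543 × (823 − 8.10) × 16.6 / [582 × (1 + 0.0708 × 16.6)] = 2443 mg/L.

X ≈ 2440 mg/L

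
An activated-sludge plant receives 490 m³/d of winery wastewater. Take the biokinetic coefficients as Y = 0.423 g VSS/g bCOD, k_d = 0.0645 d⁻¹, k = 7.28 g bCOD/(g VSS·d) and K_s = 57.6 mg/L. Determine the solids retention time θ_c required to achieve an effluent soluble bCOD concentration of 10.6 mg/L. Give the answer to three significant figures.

At the target effluent, Y k S/(K_s+S) = 0.423×7.28×10.6/68.20 = 0.4786 d⁻¹.
1/θ_c = 0.4786 − 0.0645 = 0.4141 d⁻¹, so θ_c = 2.415 d.

θ_c ≈ 2.41 d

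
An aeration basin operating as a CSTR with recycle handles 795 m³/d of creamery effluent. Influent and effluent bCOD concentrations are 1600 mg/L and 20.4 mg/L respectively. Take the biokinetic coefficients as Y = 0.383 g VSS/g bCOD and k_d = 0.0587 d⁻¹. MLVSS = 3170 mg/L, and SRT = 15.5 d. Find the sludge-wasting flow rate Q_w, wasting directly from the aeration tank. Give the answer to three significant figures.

From the SRT design equation V = Y Q (S₀−S) θ_c / [X (1 + k_d θ_c)] = 0.383 × 795 × (1600 − 20.4) × 15.5 / [3170 × (1 + 0.0587 × 15.5)] = 7.45×10^6 / 6054 = 1231 m³.
With mixed-liquor wasting, θ_c = V/Q_w, so Q_w = V/θ_c = 1231/15.5 = 79.44 m³/d.

Q_w ≈ 79.4 m³/d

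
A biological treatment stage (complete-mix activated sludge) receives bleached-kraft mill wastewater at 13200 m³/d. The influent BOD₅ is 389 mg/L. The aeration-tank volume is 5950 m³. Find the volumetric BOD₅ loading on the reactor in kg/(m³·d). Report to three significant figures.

L_v ≈ 0.863 kg BOD₅/(m³·d)

Applied BOD₅ load per unit volume = Q·S₀/V = (13200 × 389/1000)/5950 = 0.8630 kg BOD₅·m⁻³·d⁻¹.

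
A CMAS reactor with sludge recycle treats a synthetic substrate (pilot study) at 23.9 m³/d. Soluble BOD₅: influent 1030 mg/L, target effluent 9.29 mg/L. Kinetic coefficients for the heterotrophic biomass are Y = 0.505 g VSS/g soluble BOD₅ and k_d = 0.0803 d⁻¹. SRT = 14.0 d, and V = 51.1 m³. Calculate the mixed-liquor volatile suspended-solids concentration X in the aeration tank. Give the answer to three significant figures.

X ≈ 1590 mg/L

From V·X·(1 + k_d·θ_c) = Y·Q·(S₀ − S)·θ_c: X = 0.505 × 23.9 × (1030 − 9.29) × 14.0 / [51.1 × (1 + 0.0803 × 14.0)] = 1589 mg/L.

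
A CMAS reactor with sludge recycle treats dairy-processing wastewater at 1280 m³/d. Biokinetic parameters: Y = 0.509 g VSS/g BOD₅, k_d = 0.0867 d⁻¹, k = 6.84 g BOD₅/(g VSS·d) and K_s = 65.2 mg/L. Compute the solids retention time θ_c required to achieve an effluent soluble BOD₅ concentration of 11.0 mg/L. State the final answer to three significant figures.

θ_c ≈ 2.40 d

At the target effluent, Y k S/(K_s+S) = 0.509×6.84×11.0/76.20 = 0.5026 d⁻¹.
Then 1/θ_c = μ − k_d = 0.5026 − 0.0867 = 0.4159 d⁻¹, giving θ_c = 2.404 d.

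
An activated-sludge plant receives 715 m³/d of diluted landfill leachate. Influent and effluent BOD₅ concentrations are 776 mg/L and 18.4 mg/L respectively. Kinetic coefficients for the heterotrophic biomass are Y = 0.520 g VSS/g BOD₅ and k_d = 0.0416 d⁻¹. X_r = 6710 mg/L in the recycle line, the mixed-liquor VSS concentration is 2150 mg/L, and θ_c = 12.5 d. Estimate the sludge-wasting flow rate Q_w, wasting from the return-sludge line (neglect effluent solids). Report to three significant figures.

Q_w ≈ 27.6 m³/d

From the SRT design equation V = Y Q (S₀−S) θ_c / [X (1 + k_d θ_c)] = 0.520 × 715 × (776 − 18.4) × 12.5 / [2150 × (1 + 0.0416 × 12.5)] = 3.52×10^6 / 3268 = 1077 m³.
θ_c = V·X/(Q_w·X_r) when wasting from the recycle, so Q_w = V·X/(θ_c·X_r) = 1077 × 2150 / (12.5 × 6710) = 27.62 m³/d.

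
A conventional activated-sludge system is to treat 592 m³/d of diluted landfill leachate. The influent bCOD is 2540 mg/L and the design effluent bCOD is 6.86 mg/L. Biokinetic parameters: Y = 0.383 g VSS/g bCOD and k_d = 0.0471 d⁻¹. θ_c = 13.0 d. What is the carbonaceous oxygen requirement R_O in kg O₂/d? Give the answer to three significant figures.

R_O ≈ 994 kg O₂/d

Observed yield with endogenous decay: Y_obs = Y / (1 + k_d·θ_c) = 0.383 / (1 + 0.0471 × 13.0) = 0.383 / 1.612 = 0.2375 g VSS/g bCOD.
Mass of bCOD removed per day: Q(S₀ − S) = 592 × 2533 g/m³ = 1500 kg/d.
P_X = Y_obs·Q·(S₀ − S) = 0.2375 × 1500 = 356.2 kg VSS/d.
R_O = Q·ΔS − 1.42 P_X = 1500 − 505.9 = 993.8 kg O₂/d.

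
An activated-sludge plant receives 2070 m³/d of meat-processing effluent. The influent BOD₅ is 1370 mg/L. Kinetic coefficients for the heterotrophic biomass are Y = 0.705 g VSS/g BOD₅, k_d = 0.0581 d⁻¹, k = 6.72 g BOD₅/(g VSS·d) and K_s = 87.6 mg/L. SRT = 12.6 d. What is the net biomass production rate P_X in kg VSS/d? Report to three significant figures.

P_X ≈ 1150 kg VSS/d

From the Monod/SRT balance for a CMAS, S = K_s·(1+k_d θ_c)/[θ_c·(Y k − k_d) − 1] = 87.6 × (1 + 0.0581 × 12.6) / [12.6 × (0.705 × 6.72 − 0.0581) − 1] = 151.7 / 57.96 = 2.618 mg/L.
The observed yield is Y_obs = Y/(1 + k_d·θ_c) = 0.705 / (1 + 0.0581 × 12.6) = 0.705 / 1.732 = 0.4070 g VSS per g BOD₅ removed.
Q·(S₀ − S) = 2070 × (1370 − 2.62) × 10⁻³ = 2830 kg/d removed.
P_X = Y_obs · Q(S₀ − S) = 0.4070 × 2830 = 1152 kg VSS/d.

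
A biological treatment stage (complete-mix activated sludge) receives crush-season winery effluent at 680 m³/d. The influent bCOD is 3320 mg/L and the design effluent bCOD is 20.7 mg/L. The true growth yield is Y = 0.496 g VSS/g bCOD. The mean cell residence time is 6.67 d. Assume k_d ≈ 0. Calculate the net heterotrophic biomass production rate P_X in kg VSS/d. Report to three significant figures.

P_X ≈ 1110 kg VSS/d

No decay correction is needed, so Y_obs = Y = 0.496.
Q·(S₀ − S) = 680 × (3320 − 20.7) × 10⁻³ = 2244 kg/d removed.
P_X = Y_obs · Q(S₀ − S) = 0.4960 × 2244 = 1113 kg VSS/d.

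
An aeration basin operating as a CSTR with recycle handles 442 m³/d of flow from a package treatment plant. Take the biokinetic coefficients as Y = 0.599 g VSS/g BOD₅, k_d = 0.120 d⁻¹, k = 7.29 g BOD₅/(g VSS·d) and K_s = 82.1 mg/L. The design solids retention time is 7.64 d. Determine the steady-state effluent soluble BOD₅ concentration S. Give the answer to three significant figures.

For a completely mixed reactor with recycle the Lawrence–McCarty relation gives S = K_s·(1 + k_d·θ_c) / [θ_c·(Y·k − k_d) − 1] = 82.1 × (1 + 0.120 × 7.64) / [7.64 × (0.599 × 7.29 − 0.120) − 1] = 157.4 / 31.44 = 5.005 mg/L.

S ≈ 5.00 mg/L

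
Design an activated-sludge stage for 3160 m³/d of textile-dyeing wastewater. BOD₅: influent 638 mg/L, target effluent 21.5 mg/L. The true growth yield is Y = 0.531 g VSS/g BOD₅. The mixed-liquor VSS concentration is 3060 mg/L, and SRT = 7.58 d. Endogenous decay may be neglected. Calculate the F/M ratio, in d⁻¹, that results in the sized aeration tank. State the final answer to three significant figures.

F/M ≈ 0.257 d⁻¹

V·X = Y·Q·ΔS·θ_c gives V = 0.531 × 3160 × (638 − 21.5) × 7.58 / 3060 = 2562 m³.
F/M = applied load / biomass = Q·S₀/(V·X) = 3160 × 638 / (2562 × 3060) = 0.2571 d⁻¹.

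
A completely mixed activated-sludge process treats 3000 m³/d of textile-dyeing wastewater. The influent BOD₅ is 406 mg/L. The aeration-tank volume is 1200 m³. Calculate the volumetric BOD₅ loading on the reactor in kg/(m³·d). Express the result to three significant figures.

L_v ≈ 1.01 kg BOD₅/(m³·d)

Applied BOD₅ load per unit volume = Q·S₀/V = (3000 × 406/1000)/1200 = 1.015 kg BOD₅·m⁻³·d⁻¹.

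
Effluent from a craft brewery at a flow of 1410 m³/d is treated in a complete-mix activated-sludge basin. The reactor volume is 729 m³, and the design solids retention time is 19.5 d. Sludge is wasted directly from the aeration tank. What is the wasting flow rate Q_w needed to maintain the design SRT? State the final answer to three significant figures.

With mixed-liquor wasting, θ_c = V/Q_w, so Q_w = V/θ_c = 729.0/19.5 = 37.38 m³/d.

Q_w ≈ 37.4 m³/d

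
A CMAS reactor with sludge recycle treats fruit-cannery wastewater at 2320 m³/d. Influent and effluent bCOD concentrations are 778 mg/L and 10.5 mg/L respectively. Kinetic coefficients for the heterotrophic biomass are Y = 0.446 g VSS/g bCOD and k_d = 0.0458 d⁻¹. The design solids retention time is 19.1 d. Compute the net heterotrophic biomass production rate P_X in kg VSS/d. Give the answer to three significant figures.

Y_obs = Y / (1 + k_d θ_c) = 0.446 / (1 + 0.0458 × 19.1) = 0.446 / 1.875 = 0.2379.
Q·(S₀ − S) = 2320 × (778 − 10.5) × 10⁻³ = 1781 kg/d removed.
Net biomass production P_X = Y_obs × Q·(S₀ − S) = 0.2379 × 1781 = 423.6 kg VSS/d.

P_X ≈ 424 kg VSS/d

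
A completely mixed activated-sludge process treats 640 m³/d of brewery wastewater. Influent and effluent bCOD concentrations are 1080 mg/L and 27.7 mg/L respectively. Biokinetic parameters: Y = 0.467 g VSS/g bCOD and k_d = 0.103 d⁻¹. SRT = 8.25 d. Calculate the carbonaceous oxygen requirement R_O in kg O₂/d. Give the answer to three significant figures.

R_O ≈ 432 kg O₂/d

Y_obs = Y / (1 + k_d θ_c) = 0.467 / (1 + 0.103 × 8.25) = 0.467 / 1.850 = 0.2525.
Q·(S₀ − S) = 640 × (1080 − 27.7) × 10⁻³ = 673.5 kg/d removed.
Biomass synthesised: P_X = Y_obs × 673.5 = 170.0 kg VSS/d.
R_O = Q·(S₀ − S) − 1.42·P_X = 673.5 − 1.42 × 170.0 = 432.0 kg O₂/d.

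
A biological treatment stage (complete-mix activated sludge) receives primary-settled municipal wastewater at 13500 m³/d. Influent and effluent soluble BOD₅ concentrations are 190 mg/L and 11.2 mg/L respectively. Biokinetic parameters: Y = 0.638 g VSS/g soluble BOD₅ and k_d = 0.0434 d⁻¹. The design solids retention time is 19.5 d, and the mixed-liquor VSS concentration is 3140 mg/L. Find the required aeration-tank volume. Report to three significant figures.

Steady-state biomass mass balance: V·X·(1 + k_d·θ_c) = Y·Q·(S₀ − S)·θ_c, so V = 0.638 × 13500 × (190 − 11.2) × 19.5 / [3140 × (1 + 0.0434 × 19.5)] = 3×10^7 / 5797 = 5180 m³.

V ≈ 5180 m³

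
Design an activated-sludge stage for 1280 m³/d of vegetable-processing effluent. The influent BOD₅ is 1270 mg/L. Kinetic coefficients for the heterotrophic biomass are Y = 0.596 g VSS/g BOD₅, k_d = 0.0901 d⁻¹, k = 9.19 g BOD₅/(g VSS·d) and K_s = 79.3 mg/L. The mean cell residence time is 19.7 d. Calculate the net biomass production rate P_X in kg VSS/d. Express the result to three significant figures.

P_X ≈ 349 kg VSS/d

Effluent substrate depends only on kinetics and SRT: S = K_s(1 + k_d θ_c) / [θ_c(Yk − k_d) − 1] = 79.3 × (1 + 0.0901 × 19.7) / [19.7 × (0.596 × 9.19 − 0.0901) − 1] = 220.1 / 105.1 = 2.093 mg/L.
Observed yield with endogenous decay: Y_obs = Y / (1 + k_d·θ_c) = 0.596 / (1 + 0.0901 × 19.7) = 0.596 / 2.775 = 0.2148 g VSS/g BOD₅.
Q·(S₀ − S) = 1280 × (1270 − 2.09) × 10⁻³ = 1623 kg/d removed.
So the net sludge growth is P_X = 0.2148 × 1623 = 348.6 kg VSS/d.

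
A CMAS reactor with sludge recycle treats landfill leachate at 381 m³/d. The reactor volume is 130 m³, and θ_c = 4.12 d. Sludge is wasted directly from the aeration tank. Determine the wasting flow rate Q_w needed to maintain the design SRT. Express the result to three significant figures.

With mixed-liquor wasting, θ_c = V/Q_w, so Q_w = V/θ_c = 130.0/4.12 = 31.55 m³/d.

Q_w ≈ 31.6 m³/d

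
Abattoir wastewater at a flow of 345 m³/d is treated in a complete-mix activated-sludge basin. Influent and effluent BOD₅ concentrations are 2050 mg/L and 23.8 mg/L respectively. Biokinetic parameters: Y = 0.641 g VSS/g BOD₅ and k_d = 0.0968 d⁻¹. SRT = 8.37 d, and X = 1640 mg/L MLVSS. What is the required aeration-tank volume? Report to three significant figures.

From the SRT design equation V = Y Q (S₀−S) θ_c / [X (1 + k_d θ_c)] = 0.641 × 345 × (2050 − 23.8) × 8.37 / [1640 × (1 + 0.0968 × 8.37)] = 3.75×10^6 / 2969 = 1263 m³.

V ≈ 1260 m³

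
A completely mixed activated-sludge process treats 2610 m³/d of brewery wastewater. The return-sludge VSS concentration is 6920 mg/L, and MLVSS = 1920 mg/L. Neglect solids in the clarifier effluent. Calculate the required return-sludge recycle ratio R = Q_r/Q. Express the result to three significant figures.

Solids balance on the clarifier gives (1+R)X = R·X_r, so R = X/(X_r − X) = 1920 / (6920 − 1920) = 0.3840.

R ≈ 0.384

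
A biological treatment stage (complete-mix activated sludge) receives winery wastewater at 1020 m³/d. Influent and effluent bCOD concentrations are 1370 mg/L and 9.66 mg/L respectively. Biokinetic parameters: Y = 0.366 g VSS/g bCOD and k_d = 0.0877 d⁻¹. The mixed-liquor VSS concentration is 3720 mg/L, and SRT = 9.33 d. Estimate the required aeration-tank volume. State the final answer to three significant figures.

From the SRT design equation V = Y Q (S₀−S) θ_c / [X (1 + k_d θ_c)] = 0.366 × 1020 × (1370 − 9.66) × 9.33 / [3720 × (1 + 0.0877 × 9.33)] = 4.74×10^6 / 6764 = 700.5 m³.

V ≈ 701 m³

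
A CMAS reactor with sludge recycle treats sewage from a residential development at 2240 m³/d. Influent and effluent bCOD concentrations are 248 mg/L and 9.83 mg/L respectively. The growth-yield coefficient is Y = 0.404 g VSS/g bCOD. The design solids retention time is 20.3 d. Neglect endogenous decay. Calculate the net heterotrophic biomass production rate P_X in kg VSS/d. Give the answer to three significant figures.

P_X ≈ 216 kg VSS/d

With endogenous decay neglected, the observed yield equals the true yield: Y_obs = Y = 0.404 g VSS/g bCOD.
Substrate removed = Q·(S₀ − S) = 2240 m³/d × (248 − 9.83) g/m³ = 5.34×10^5 g/d = 533.5 kg/d.
Net biomass production P_X = Y_obs × Q·(S₀ − S) = 0.4040 × 533.5 = 215.5 kg VSS/d.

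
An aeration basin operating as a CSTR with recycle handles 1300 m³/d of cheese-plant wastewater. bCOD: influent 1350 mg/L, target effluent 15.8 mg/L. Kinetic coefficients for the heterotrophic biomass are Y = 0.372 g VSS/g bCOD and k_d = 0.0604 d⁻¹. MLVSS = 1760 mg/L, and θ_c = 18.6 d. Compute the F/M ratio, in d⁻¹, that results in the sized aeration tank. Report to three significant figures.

F/M ≈ 0.311 d⁻¹

Rearranging the biomass balance for a CMAS with decay, V = Y·Q·ΔS·θ_c / [X·(1+k_d θ_c)] = 0.372 × 1300 × (1350 − 15.8) × 18.6 / [1760 × (1 + 0.0604 × 18.6)] = 1.2×10^7 / 3737 = 3211 m³.
F/M = Q·S₀ / (V·X) = 1300 × 1350 / (3211 × 1760) = 0.3105 g bCOD·(g VSS·d)⁻¹.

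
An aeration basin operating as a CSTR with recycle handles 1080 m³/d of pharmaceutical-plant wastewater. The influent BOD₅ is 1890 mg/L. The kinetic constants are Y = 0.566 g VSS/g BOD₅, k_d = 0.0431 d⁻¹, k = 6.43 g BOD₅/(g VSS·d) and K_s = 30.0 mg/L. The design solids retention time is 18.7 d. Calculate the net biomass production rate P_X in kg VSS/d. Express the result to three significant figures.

For a completely mixed reactor with recycle the Lawrence–McCarty relation gives S = K_s·(1 + k_d·θ_c) / [θ_c·(Y·k − k_d) − 1] = 30.0 × (1 + 0.0431 × 18.7) / [18.7 × (0.566 × 6.43 − 0.0431) − 1] = 54.18 / 66.25 = 0.8178 mg/L.
The observed yield is Y_obs = Y/(1 + k_d·θ_c) = 0.566 / (1 + 0.0431 × 18.7) = 0.566 / 1.806 = 0.3134 g VSS per g BOD₅ removed.
Q·(S₀ − S) = 1080 × (1890 − 0.818) × 10⁻³ = 2040 kg/d removed.
So the net sludge growth is P_X = 0.3134 × 2040 = 639.4 kg VSS/d.

P_X ≈ 639 kg VSS/d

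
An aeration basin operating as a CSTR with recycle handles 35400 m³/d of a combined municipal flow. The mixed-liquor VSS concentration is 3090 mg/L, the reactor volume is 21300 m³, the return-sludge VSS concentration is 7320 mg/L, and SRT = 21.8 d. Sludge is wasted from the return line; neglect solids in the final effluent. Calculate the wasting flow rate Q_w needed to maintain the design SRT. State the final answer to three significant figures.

Q_w ≈ 412 m³/d

Q_w = (V·X)/(θ_c X_r) = 21300 × 3090 / (21.8 × 7320) = 412.4 m³/d.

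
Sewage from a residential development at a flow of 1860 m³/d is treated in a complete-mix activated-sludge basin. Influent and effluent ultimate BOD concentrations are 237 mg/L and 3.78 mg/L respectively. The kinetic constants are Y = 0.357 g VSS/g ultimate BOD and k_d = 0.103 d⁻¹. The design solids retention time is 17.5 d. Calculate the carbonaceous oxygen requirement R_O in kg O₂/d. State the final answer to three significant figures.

R_O ≈ 355 kg O₂/d

Observed yield with endogenous decay: Y_obs = Y / (1 + k_d·θ_c) = 0.357 / (1 + 0.103 × 17.5) = 0.357 / 2.803 = 0.1274 g VSS/g ultimate BOD.
Substrate removed = Q·(S₀ − S) = 1860 m³/d × (237 − 3.78) g/m³ = 4.34×10^5 g/d = 433.8 kg/d.
Biomass synthesised: P_X = Y_obs × 433.8 = 55.26 kg VSS/d.
Carbonaceous O₂ demand = substrate oxidised − cell-mass equivalent = 433.8 − 1.42 × 55.26 = 355.3 kg O₂/d.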